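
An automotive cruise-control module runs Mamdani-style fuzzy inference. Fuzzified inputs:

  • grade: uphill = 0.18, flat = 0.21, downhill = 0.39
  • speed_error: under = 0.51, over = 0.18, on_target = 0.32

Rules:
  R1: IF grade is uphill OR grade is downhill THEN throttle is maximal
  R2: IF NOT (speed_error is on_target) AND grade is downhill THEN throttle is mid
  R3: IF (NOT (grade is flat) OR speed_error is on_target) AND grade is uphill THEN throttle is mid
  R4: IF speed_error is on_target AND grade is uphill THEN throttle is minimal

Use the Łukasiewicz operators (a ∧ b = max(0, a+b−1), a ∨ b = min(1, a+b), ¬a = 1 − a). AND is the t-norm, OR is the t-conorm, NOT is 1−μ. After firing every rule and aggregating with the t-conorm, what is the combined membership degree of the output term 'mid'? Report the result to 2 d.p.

0.25

R1: uphill=0.18, downhill=0.39; OR[min(1, a+b)] → w = 0.57
R2: ¬on_target=1−0.32=0.68, downhill=0.39; AND[max(0, a+b−1)] → w = 0.07
R3: (¬flat=1−0.21=0.79 OR on_target=0.32) = 1.00; AND[max(0, a+b−1)] with uphill=0.18 → w = 0.18
R4: on_target=0.32, uphill=0.18; AND[max(0, a+b−1)] → w = 0.00
Rules with consequent 'mid': {R2, R3} → strengths 0.07, 0.18
Aggregate via t-conorm [min(1, a+b)]: 0.25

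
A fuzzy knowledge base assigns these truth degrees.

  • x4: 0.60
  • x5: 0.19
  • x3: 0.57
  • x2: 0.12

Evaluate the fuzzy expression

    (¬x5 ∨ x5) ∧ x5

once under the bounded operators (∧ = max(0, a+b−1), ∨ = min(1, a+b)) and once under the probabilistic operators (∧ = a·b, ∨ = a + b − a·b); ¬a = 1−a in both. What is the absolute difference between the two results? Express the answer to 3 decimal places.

Under bounded:
  ¬x5 = 1 − 0.19 = 0.81
  ¬x5 ∨ x5 = min(1, a+b) on (0.81, 0.19) = 1.00
  (¬x5 ∨ x5) ∧ x5 = max(0, a+b−1) on (1.00, 0.19) = 0.19
  → value = 0.1900
Under probabilistic:
  ¬x5 = 1 − 0.1900 = 0.8100
  ¬x5 ∨ x5 = a + b − a·b on (0.8100, 0.1900) = 0.8461
  (¬x5 ∨ x5) ∧ x5 = a·b on (0.8461, 0.1900) = 0.1608
  → value = 0.1608
|0.1900 − 0.1608| = 0.029

0.029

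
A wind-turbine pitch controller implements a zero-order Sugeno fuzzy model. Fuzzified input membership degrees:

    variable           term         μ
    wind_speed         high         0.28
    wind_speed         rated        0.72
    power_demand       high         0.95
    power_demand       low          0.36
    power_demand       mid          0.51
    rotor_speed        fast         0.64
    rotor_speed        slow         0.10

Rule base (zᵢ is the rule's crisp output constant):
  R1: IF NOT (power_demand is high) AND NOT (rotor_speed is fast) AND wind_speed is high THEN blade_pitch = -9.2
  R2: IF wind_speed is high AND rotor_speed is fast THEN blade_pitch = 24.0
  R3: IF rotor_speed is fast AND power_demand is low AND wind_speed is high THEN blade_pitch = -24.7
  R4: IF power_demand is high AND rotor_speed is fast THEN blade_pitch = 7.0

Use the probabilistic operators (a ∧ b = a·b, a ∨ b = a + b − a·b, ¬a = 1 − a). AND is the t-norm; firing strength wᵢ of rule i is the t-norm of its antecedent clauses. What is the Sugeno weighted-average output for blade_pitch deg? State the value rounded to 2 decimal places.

R1 (z=-9.2): ¬high=1−0.95=0.05, ¬fast=1−0.64=0.36, high=0.28; AND[a·b] → w = 0.0050
R2 (z=24.0): high=0.28, fast=0.64; AND[a·b] → w = 0.1792
R3 (z=-24.7): fast=0.64, low=0.36, high=0.28; AND[a·b] → w = 0.0645
R4 (z=7.0): high=0.95, fast=0.64; AND[a·b] → w = 0.6080
Weighted average = (0.0050·-9.2 + 0.1792·24.0 + 0.0645·-24.7 + 0.6080·7.0) / (0.0050 + 0.1792 + 0.0645 + 0.6080)
  = 6.9170 / 0.8568 = 8.07

8.07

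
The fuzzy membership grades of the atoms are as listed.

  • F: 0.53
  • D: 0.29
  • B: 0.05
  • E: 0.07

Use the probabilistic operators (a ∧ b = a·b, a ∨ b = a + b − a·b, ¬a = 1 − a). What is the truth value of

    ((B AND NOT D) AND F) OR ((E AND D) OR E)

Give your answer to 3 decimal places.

0.106

NOT D = 1 − 0.2900 = 0.7100
B AND NOT D = a·b on (0.0500, 0.7100) = 0.0355
(B AND NOT D) AND F = a·b on (0.0355, 0.5300) = 0.0188
E AND D = a·b on (0.0700, 0.2900) = 0.0203
(E AND D) OR E = a + b − a·b on (0.0203, 0.0700) = 0.0889
((B AND NOT D) AND F) OR ((E AND D) OR E) = a + b − a·b on (0.0188, 0.0889) = 0.1060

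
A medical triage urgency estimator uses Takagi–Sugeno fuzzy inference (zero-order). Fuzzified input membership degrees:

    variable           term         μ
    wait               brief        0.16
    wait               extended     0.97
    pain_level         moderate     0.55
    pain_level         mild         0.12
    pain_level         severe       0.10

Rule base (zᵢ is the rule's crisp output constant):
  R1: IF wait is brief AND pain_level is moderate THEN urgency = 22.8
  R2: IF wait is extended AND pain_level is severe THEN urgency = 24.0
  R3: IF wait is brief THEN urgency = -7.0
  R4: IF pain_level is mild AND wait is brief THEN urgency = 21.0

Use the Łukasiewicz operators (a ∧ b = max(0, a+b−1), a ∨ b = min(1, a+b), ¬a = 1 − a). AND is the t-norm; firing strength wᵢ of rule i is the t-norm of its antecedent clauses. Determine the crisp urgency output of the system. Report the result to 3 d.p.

R1 (z=22.8): brief=0.16, moderate=0.55; AND[max(0, a+b−1)] → w = 0.00
R2 (z=24.0): extended=0.97, severe=0.10; AND[max(0, a+b−1)] → w = 0.07
R3 (z=-7.0): brief=0.16 → w = 0.16
R4 (z=21.0): mild=0.12, brief=0.16; AND[max(0, a+b−1)] → w = 0.00
Weighted average = (0.00·22.8 + 0.07·24.0 + 0.16·-7.0 + 0.00·21.0) / (0.00 + 0.07 + 0.16 + 0.00)
  = 0.5600 / 0.2300 = 2.435

2.435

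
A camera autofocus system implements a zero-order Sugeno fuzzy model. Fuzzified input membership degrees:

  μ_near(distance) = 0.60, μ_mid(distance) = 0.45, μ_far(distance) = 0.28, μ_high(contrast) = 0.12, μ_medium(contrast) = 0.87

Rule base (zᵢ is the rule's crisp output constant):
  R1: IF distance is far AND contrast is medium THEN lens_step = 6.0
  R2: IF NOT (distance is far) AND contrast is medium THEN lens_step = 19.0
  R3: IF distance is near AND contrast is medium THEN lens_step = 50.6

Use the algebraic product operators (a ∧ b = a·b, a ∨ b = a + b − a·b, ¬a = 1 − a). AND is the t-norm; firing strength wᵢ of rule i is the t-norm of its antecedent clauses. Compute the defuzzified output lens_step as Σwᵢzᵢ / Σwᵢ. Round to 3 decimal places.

28.575

R1 (z=6.0): far=0.28, medium=0.87; AND[a·b] → w = 0.2436
R2 (z=19.0): ¬far=1−0.28=0.72, medium=0.87; AND[a·b] → w = 0.6264
R3 (z=50.6): near=0.60, medium=0.87; AND[a·b] → w = 0.5220
Weighted average = (0.2436·6.0 + 0.6264·19.0 + 0.5220·50.6) / (0.2436 + 0.6264 + 0.5220)
  = 39.7764 / 1.3920 = 28.575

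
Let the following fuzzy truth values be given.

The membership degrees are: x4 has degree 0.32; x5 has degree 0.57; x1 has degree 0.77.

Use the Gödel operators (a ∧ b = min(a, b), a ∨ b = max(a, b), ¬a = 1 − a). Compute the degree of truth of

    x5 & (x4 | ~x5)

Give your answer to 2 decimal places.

~x5 = 1 − 0.57 = 0.43
x4 | ~x5 = max(a, b) on (0.32, 0.43) = 0.43
x5 & (x4 | ~x5) = min(a, b) on (0.57, 0.43) = 0.43

0.43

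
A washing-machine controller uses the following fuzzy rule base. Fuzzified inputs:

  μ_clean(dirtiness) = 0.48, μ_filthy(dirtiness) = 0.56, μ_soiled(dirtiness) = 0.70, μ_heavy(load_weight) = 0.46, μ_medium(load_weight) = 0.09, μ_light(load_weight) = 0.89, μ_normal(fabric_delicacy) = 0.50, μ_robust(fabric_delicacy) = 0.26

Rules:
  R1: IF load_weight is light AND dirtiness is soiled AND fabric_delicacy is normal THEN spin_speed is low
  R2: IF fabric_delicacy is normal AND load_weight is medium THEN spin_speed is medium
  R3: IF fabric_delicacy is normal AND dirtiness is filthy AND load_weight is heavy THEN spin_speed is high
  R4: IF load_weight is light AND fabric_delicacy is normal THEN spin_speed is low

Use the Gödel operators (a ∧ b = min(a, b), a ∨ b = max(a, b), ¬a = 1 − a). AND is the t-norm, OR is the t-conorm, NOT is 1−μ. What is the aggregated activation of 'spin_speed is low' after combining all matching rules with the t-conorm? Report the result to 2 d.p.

0.50

R1: light=0.89, soiled=0.70, normal=0.50; AND[min(a, b)] → w = 0.50
R2: normal=0.50, medium=0.09; AND[min(a, b)] → w = 0.09
R3: normal=0.50, filthy=0.56, heavy=0.46; AND[min(a, b)] → w = 0.46
R4: light=0.89, normal=0.50; AND[min(a, b)] → w = 0.50
Rules with consequent 'low': {R1, R4} → strengths 0.50, 0.50
Aggregate via t-conorm [max(a, b)]: 0.50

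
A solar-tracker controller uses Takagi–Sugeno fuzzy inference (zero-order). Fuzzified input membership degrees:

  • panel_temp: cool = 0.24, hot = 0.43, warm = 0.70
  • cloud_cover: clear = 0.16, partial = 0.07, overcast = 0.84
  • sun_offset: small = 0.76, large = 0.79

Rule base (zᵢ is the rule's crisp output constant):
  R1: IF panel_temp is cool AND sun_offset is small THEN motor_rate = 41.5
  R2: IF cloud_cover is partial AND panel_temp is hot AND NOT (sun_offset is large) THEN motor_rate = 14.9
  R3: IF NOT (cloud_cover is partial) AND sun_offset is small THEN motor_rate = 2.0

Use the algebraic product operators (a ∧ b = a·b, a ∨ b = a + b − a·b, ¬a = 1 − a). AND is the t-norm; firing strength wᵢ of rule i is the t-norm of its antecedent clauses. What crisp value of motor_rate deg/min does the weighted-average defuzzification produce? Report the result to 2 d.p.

10.14

R1 (z=41.5): cool=0.24, small=0.76; AND[a·b] → w = 0.1824
R2 (z=14.9): partial=0.07, hot=0.43, ¬large=1−0.79=0.21; AND[a·b] → w = 0.0063
R3 (z=2.0): ¬partial=1−0.07=0.93, small=0.76; AND[a·b] → w = 0.7068
Weighted average = (0.1824·41.5 + 0.0063·14.9 + 0.7068·2.0) / (0.1824 + 0.0063 + 0.7068)
  = 9.0774 / 0.8955 = 10.14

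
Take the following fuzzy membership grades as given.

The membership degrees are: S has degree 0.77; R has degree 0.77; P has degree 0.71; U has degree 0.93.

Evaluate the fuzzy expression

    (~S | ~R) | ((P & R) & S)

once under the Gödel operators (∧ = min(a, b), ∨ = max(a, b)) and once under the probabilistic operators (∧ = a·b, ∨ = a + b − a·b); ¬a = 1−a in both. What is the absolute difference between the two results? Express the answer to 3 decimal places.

Under Gödel:
  ~S = 1 − 0.77 = 0.23
  ~R = 1 − 0.77 = 0.23
  ~S | ~R = max(a, b) on (0.23, 0.23) = 0.23
  P & R = min(a, b) on (0.71, 0.77) = 0.71
  (P & R) & S = min(a, b) on (0.71, 0.77) = 0.71
  (~S | ~R) | ((P & R) & S) = max(a, b) on (0.23, 0.71) = 0.71
  → value = 0.7100
Under probabilistic:
  ~S = 1 − 0.7700 = 0.2300
  ~R = 1 − 0.7700 = 0.2300
  ~S | ~R = a + b − a·b on (0.2300, 0.2300) = 0.4071
  P & R = a·b on (0.7100, 0.7700) = 0.5467
  (P & R) & S = a·b on (0.5467, 0.7700) = 0.4210
  (~S | ~R) | ((P & R) & S) = a + b − a·b on (0.4071, 0.4210) = 0.6567
  → value = 0.6567
|0.7100 − 0.6567| = 0.053

0.053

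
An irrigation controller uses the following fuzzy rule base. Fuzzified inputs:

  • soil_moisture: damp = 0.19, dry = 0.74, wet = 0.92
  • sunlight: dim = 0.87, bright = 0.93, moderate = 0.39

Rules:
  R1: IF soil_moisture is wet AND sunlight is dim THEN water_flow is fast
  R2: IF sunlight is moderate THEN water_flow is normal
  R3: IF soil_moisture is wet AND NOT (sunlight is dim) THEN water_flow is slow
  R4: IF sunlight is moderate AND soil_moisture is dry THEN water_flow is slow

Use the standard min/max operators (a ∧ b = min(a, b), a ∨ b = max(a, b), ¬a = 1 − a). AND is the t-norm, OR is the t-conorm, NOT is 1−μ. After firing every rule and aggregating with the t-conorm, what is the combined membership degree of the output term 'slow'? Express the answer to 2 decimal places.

0.39

R1: wet=0.92, dim=0.87; AND[min(a, b)] → w = 0.87
R2: moderate=0.39 → w = 0.39
R3: wet=0.92, ¬dim=1−0.87=0.13; AND[min(a, b)] → w = 0.13
R4: moderate=0.39, dry=0.74; AND[min(a, b)] → w = 0.39
Rules with consequent 'slow': {R3, R4} → strengths 0.13, 0.39
Aggregate via t-conorm [max(a, b)]: 0.39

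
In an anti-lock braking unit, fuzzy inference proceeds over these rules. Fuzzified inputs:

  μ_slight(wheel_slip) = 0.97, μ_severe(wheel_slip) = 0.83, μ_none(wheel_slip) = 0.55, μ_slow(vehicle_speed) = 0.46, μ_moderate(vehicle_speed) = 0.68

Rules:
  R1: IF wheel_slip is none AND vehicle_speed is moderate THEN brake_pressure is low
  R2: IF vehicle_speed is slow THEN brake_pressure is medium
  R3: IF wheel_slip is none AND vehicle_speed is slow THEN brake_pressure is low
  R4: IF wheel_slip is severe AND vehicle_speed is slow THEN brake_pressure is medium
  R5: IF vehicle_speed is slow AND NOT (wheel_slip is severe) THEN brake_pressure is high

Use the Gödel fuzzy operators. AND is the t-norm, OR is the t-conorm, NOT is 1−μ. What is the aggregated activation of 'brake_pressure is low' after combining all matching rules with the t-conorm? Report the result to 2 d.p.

R1: none=0.55, moderate=0.68; AND[min(a, b)] → w = 0.55
R2: slow=0.46 → w = 0.46
R3: none=0.55, slow=0.46; AND[min(a, b)] → w = 0.46
R4: severe=0.83, slow=0.46; AND[min(a, b)] → w = 0.46
R5: slow=0.46, ¬severe=1−0.83=0.17; AND[min(a, b)] → w = 0.17
Rules with consequent 'low': {R1, R3} → strengths 0.55, 0.46
Aggregate via t-conorm [max(a, b)]: 0.55

0.55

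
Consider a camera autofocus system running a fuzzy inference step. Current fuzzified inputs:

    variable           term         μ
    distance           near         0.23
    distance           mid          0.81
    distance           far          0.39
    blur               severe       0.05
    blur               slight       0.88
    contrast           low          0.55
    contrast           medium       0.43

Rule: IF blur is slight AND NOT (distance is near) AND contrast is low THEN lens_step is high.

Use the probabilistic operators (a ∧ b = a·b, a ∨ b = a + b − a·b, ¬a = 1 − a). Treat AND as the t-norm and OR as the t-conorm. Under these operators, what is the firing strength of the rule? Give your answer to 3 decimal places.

0.373

firing strength: slight=0.88, ¬near=1−0.23=0.77, low=0.55; AND[a·b] → w = 0.3727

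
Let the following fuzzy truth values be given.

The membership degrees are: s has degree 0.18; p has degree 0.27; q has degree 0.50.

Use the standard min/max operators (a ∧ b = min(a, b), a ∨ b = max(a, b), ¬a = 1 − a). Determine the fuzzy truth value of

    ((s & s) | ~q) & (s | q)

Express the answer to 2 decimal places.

s & s = min(a, b) on (0.18, 0.18) = 0.18
~q = 1 − 0.50 = 0.50
(s & s) | ~q = max(a, b) on (0.18, 0.50) = 0.50
s | q = max(a, b) on (0.18, 0.50) = 0.50
((s & s) | ~q) & (s | q) = min(a, b) on (0.50, 0.50) = 0.50

0.50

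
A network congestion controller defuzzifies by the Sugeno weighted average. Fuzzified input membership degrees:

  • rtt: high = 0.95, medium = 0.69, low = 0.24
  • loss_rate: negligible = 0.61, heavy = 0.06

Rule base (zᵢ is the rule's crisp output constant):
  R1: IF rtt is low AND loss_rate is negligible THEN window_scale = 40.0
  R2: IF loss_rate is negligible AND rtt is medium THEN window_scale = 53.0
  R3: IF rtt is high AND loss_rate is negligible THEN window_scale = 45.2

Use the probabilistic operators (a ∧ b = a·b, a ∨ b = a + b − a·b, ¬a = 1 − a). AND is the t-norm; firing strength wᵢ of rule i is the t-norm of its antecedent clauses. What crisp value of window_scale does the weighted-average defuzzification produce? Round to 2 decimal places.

R1 (z=40.0): low=0.24, negligible=0.61; AND[a·b] → w = 0.1464
R2 (z=53.0): negligible=0.61, medium=0.69; AND[a·b] → w = 0.4209
R3 (z=45.2): high=0.95, negligible=0.61; AND[a·b] → w = 0.5795
Weighted average = (0.1464·40.0 + 0.4209·53.0 + 0.5795·45.2) / (0.1464 + 0.4209 + 0.5795)
  = 54.3571 / 1.1468 = 47.40

47.40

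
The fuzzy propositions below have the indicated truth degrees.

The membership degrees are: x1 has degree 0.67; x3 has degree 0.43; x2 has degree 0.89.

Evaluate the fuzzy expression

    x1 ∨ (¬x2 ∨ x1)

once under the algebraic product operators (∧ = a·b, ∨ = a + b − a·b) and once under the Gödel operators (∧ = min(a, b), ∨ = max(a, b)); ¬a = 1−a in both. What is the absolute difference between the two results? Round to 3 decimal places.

0.233

Under algebraic product:
  ¬x2 = 1 − 0.8900 = 0.1100
  ¬x2 ∨ x1 = a + b − a·b on (0.1100, 0.6700) = 0.7063
  x1 ∨ (¬x2 ∨ x1) = a + b − a·b on (0.6700, 0.7063) = 0.9031
  → value = 0.9031
Under Gödel:
  ¬x2 = 1 − 0.89 = 0.11
  ¬x2 ∨ x1 = max(a, b) on (0.11, 0.67) = 0.67
  x1 ∨ (¬x2 ∨ x1) = max(a, b) on (0.67, 0.67) = 0.67
  → value = 0.6700
|0.9031 − 0.6700| = 0.233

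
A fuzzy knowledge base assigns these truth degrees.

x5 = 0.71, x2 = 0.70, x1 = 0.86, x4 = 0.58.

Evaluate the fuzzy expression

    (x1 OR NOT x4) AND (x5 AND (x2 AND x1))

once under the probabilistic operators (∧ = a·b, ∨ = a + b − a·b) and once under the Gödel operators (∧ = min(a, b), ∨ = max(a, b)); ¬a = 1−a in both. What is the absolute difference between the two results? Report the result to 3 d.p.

0.307

Under probabilistic:
  NOT x4 = 1 − 0.5800 = 0.4200
  x1 OR NOT x4 = a + b − a·b on (0.8600, 0.4200) = 0.9188
  x2 AND x1 = a·b on (0.7000, 0.8600) = 0.6020
  x5 AND (x2 AND x1) = a·b on (0.7100, 0.6020) = 0.4274
  (x1 OR NOT x4) AND (x5 AND (x2 AND x1)) = a·b on (0.9188, 0.4274) = 0.3927
  → value = 0.3927
Under Gödel:
  NOT x4 = 1 − 0.58 = 0.42
  x1 OR NOT x4 = max(a, b) on (0.86, 0.42) = 0.86
  x2 AND x1 = min(a, b) on (0.70, 0.86) = 0.70
  x5 AND (x2 AND x1) = min(a, b) on (0.71, 0.70) = 0.70
  (x1 OR NOT x4) AND (x5 AND (x2 AND x1)) = min(a, b) on (0.86, 0.70) = 0.70
  → value = 0.7000
|0.3927 − 0.7000| = 0.307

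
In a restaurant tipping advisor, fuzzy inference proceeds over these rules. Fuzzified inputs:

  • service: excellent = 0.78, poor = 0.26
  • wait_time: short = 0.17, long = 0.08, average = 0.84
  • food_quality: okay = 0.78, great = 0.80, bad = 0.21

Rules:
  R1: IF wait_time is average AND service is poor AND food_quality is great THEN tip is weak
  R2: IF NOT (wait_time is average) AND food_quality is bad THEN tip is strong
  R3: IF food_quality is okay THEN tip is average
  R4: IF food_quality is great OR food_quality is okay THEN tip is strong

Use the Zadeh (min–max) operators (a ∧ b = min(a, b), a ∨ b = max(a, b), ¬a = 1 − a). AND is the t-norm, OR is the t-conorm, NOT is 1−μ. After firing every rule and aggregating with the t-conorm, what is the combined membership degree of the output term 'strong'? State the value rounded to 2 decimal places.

R1: average=0.84, poor=0.26, great=0.80; AND[min(a, b)] → w = 0.26
R2: ¬average=1−0.84=0.16, bad=0.21; AND[min(a, b)] → w = 0.16
R3: okay=0.78 → w = 0.78
R4: great=0.80, okay=0.78; OR[max(a, b)] → w = 0.80
Rules with consequent 'strong': {R2, R4} → strengths 0.16, 0.80
Aggregate via t-conorm [max(a, b)]: 0.80

0.80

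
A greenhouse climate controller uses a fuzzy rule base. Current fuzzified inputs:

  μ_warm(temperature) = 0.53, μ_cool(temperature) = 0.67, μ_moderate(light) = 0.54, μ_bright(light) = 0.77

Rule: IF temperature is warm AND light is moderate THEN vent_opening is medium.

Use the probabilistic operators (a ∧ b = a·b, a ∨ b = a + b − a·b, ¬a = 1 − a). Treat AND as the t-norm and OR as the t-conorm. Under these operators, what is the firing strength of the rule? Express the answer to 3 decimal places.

0.286

firing strength: warm=0.53, moderate=0.54; AND[a·b] → w = 0.2862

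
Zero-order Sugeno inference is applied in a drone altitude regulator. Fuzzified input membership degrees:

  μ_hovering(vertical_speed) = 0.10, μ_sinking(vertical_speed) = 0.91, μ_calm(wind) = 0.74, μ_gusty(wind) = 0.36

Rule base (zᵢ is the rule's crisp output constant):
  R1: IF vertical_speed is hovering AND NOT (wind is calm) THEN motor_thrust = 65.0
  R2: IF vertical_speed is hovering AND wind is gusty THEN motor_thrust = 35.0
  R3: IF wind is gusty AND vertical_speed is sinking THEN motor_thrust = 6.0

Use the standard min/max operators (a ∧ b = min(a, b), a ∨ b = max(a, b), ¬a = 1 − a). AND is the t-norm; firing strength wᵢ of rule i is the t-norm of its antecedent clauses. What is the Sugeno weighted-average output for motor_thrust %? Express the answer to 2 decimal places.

21.71

R1 (z=65.0): hovering=0.10, ¬calm=1−0.74=0.26; AND[min(a, b)] → w = 0.10
R2 (z=35.0): hovering=0.10, gusty=0.36; AND[min(a, b)] → w = 0.10
R3 (z=6.0): gusty=0.36, sinking=0.91; AND[min(a, b)] → w = 0.36
Weighted average = (0.10·65.0 + 0.10·35.0 + 0.36·6.0) / (0.10 + 0.10 + 0.36)
  = 12.1600 / 0.5600 = 21.71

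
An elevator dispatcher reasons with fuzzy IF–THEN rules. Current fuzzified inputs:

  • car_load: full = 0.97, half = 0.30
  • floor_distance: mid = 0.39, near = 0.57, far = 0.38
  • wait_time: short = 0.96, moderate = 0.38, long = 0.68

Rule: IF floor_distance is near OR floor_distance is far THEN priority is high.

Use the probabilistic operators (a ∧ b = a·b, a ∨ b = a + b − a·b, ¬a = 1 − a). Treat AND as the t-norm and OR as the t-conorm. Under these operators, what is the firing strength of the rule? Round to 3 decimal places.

firing strength: near=0.57, far=0.38; OR[a + b − a·b] → w = 0.7334

0.733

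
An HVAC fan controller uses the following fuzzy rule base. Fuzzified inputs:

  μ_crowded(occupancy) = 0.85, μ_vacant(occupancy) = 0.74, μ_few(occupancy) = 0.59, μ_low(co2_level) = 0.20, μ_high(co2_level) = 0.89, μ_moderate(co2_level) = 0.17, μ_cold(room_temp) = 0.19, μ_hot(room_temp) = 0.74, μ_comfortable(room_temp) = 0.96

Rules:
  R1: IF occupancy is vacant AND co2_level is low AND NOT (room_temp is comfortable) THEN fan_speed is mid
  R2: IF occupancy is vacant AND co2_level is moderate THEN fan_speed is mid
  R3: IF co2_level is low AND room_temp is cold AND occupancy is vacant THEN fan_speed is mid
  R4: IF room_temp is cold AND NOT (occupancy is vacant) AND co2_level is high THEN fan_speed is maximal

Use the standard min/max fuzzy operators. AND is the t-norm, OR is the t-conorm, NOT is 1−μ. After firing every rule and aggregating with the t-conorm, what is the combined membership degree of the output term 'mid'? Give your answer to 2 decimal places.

0.19

R1: vacant=0.74, low=0.20, ¬comfortable=1−0.96=0.04; AND[min(a, b)] → w = 0.04
R2: vacant=0.74, moderate=0.17; AND[min(a, b)] → w = 0.17
R3: low=0.20, cold=0.19, vacant=0.74; AND[min(a, b)] → w = 0.19
R4: cold=0.19, ¬vacant=1−0.74=0.26, high=0.89; AND[min(a, b)] → w = 0.19
Rules with consequent 'mid': {R1, R2, R3} → strengths 0.04, 0.17, 0.19
Aggregate via t-conorm [max(a, b)]: 0.19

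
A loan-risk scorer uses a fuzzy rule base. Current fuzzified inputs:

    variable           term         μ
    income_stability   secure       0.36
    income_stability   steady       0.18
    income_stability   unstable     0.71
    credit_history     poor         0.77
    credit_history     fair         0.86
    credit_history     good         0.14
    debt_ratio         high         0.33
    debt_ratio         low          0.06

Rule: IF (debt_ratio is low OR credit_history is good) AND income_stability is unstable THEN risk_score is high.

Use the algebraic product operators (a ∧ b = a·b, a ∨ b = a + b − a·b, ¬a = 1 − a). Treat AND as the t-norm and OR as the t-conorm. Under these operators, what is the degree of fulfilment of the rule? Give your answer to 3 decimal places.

firing strength: (low=0.06 OR good=0.14) = 0.1916; AND[a·b] with unstable=0.71 → w = 0.1360

0.136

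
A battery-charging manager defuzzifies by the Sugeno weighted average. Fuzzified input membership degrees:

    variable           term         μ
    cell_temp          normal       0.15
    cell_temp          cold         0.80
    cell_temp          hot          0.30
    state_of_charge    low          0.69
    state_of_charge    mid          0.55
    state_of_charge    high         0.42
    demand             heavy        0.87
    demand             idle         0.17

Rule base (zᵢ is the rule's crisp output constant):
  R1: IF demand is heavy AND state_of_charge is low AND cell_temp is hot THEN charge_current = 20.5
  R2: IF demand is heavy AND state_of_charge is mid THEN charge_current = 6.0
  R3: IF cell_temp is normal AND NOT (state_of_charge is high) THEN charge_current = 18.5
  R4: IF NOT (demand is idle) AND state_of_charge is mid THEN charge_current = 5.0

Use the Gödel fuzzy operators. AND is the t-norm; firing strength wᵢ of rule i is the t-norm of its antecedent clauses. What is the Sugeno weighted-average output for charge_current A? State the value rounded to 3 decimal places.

9.661

R1 (z=20.5): heavy=0.87, low=0.69, hot=0.30; AND[min(a, b)] → w = 0.30
R2 (z=6.0): heavy=0.87, mid=0.55; AND[min(a, b)] → w = 0.55
R3 (z=18.5): normal=0.15, ¬high=1−0.42=0.58; AND[min(a, b)] → w = 0.15
R4 (z=5.0): ¬idle=1−0.17=0.83, mid=0.55; AND[min(a, b)] → w = 0.55
Weighted average = (0.30·20.5 + 0.55·6.0 + 0.15·18.5 + 0.55·5.0) / (0.30 + 0.55 + 0.15 + 0.55)
  = 14.9750 / 1.5500 = 9.661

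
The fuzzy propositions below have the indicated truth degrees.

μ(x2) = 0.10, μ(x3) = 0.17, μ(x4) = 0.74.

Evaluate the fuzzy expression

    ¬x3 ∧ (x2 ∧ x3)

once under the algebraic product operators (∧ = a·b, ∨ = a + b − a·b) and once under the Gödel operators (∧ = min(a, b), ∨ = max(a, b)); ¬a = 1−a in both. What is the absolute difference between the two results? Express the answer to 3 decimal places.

0.086

Under algebraic product:
  ¬x3 = 1 − 0.1700 = 0.8300
  x2 ∧ x3 = a·b on (0.1000, 0.1700) = 0.0170
  ¬x3 ∧ (x2 ∧ x3) = a·b on (0.8300, 0.0170) = 0.0141
  → value = 0.0141
Under Gödel:
  ¬x3 = 1 − 0.17 = 0.83
  x2 ∧ x3 = min(a, b) on (0.10, 0.17) = 0.10
  ¬x3 ∧ (x2 ∧ x3) = min(a, b) on (0.83, 0.10) = 0.10
  → value = 0.1000
|0.0141 − 0.1000| = 0.086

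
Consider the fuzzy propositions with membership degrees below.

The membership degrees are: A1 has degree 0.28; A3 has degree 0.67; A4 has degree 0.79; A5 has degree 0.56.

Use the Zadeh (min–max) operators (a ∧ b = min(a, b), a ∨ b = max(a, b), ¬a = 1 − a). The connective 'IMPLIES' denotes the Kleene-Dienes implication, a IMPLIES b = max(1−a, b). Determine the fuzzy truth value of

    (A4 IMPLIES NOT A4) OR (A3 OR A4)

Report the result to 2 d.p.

NOT A4 = 1 − 0.79 = 0.21
A4 IMPLIES NOT A4  [Kleene-Dienes: max(1−a, b)] with a=0.79, b=0.21 → 0.21
A3 OR A4 = max(a, b) on (0.67, 0.79) = 0.79
(A4 IMPLIES NOT A4) OR (A3 OR A4) = max(a, b) on (0.21, 0.79) = 0.79

0.79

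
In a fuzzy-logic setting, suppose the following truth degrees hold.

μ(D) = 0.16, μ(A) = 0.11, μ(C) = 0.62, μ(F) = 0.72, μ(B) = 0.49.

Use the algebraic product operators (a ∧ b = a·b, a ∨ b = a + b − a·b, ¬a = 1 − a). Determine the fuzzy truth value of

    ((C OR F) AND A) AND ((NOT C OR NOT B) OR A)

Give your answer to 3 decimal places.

0.072

C OR F = a + b − a·b on (0.6200, 0.7200) = 0.8936
(C OR F) AND A = a·b on (0.8936, 0.1100) = 0.0983
NOT C = 1 − 0.6200 = 0.3800
NOT B = 1 − 0.4900 = 0.5100
NOT C OR NOT B = a + b − a·b on (0.3800, 0.5100) = 0.6962
(NOT C OR NOT B) OR A = a + b − a·b on (0.6962, 0.1100) = 0.7296
((C OR F) AND A) AND ((NOT C OR NOT B) OR A) = a·b on (0.0983, 0.7296) = 0.0717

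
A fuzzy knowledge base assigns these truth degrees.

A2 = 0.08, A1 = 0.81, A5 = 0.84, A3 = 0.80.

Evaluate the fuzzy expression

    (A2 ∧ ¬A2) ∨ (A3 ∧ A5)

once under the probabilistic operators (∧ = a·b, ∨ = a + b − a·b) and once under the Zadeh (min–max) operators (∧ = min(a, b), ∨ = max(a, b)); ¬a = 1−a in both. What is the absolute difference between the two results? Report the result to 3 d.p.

Under probabilistic:
  ¬A2 = 1 − 0.0800 = 0.9200
  A2 ∧ ¬A2 = a·b on (0.0800, 0.9200) = 0.0736
  A3 ∧ A5 = a·b on (0.8000, 0.8400) = 0.6720
  (A2 ∧ ¬A2) ∨ (A3 ∧ A5) = a + b − a·b on (0.0736, 0.6720) = 0.6961
  → value = 0.6961
Under Zadeh (min–max):
  ¬A2 = 1 − 0.08 = 0.92
  A2 ∧ ¬A2 = min(a, b) on (0.08, 0.92) = 0.08
  A3 ∧ A5 = min(a, b) on (0.80, 0.84) = 0.80
  (A2 ∧ ¬A2) ∨ (A3 ∧ A5) = max(a, b) on (0.08, 0.80) = 0.80
  → value = 0.8000
|0.6961 − 0.8000| = 0.104

0.104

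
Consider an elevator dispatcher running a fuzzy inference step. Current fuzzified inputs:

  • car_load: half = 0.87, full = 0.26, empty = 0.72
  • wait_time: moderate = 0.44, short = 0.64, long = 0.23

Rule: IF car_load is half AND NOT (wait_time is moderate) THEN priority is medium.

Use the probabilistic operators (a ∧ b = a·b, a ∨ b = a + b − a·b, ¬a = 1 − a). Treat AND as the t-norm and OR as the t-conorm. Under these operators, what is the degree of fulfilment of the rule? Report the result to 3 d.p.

firing strength: half=0.87, ¬moderate=1−0.44=0.56; AND[a·b] → w = 0.4872

0.487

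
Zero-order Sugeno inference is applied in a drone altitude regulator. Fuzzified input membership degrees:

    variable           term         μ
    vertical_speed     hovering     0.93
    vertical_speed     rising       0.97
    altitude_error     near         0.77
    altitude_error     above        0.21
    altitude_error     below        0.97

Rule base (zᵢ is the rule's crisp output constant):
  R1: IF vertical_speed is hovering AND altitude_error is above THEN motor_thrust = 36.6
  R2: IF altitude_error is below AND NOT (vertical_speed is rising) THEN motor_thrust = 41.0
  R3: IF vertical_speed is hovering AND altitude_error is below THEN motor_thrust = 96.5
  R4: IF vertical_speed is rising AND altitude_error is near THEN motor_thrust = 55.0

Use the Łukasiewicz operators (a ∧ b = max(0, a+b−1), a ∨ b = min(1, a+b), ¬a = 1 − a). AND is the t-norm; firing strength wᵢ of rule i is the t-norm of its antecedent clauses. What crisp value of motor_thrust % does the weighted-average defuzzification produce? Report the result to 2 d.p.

R1 (z=36.6): hovering=0.93, above=0.21; AND[max(0, a+b−1)] → w = 0.14
R2 (z=41.0): below=0.97, ¬rising=1−0.97=0.03; AND[max(0, a+b−1)] → w = 0.00
R3 (z=96.5): hovering=0.93, below=0.97; AND[max(0, a+b−1)] → w = 0.90
R4 (z=55.0): rising=0.97, near=0.77; AND[max(0, a+b−1)] → w = 0.74
Weighted average = (0.14·36.6 + 0.00·41.0 + 0.90·96.5 + 0.74·55.0) / (0.14 + 0.00 + 0.90 + 0.74)
  = 132.6740 / 1.7800 = 74.54

74.54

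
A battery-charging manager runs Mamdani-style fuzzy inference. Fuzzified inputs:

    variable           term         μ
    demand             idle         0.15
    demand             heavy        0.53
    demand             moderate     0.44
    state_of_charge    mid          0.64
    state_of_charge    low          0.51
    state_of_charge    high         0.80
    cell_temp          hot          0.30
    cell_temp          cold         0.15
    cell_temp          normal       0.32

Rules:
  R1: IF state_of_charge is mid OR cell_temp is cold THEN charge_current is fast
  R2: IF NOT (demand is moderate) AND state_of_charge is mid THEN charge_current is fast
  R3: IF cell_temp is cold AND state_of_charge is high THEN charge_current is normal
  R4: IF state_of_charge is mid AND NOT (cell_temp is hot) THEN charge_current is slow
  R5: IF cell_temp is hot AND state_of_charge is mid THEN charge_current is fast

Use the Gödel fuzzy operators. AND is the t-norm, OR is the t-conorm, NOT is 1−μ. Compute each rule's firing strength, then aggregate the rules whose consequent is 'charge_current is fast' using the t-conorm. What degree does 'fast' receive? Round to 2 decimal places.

R1: mid=0.64, cold=0.15; OR[max(a, b)] → w = 0.64
R2: ¬moderate=1−0.44=0.56, mid=0.64; AND[min(a, b)] → w = 0.56
R3: cold=0.15, high=0.80; AND[min(a, b)] → w = 0.15
R4: mid=0.64, ¬hot=1−0.30=0.70; AND[min(a, b)] → w = 0.64
R5: hot=0.30, mid=0.64; AND[min(a, b)] → w = 0.30
Rules with consequent 'fast': {R1, R2, R5} → strengths 0.64, 0.56, 0.30
Aggregate via t-conorm [max(a, b)]: 0.64

0.64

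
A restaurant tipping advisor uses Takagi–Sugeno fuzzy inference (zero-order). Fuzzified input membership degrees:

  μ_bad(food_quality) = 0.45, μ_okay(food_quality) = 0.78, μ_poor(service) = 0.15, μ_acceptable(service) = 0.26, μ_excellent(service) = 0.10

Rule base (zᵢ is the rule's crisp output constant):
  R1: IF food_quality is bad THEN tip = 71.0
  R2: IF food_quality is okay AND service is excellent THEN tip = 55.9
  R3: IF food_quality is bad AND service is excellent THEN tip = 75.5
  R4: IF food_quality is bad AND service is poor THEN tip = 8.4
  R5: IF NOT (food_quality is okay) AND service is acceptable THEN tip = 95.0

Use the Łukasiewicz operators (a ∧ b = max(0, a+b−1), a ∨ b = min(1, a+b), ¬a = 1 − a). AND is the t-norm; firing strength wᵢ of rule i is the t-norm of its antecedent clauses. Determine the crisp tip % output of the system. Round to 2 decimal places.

R1 (z=71.0): bad=0.45 → w = 0.45
R2 (z=55.9): okay=0.78, excellent=0.10; AND[max(0, a+b−1)] → w = 0.00
R3 (z=75.5): bad=0.45, excellent=0.10; AND[max(0, a+b−1)] → w = 0.00
R4 (z=8.4): bad=0.45, poor=0.15; AND[max(0, a+b−1)] → w = 0.00
R5 (z=95.0): ¬okay=1−0.78=0.22, acceptable=0.26; AND[max(0, a+b−1)] → w = 0.00
Weighted average = (0.45·71.0 + 0.00·55.9 + 0.00·75.5 + 0.00·8.4 + 0.00·95.0) / (0.45 + 0.00 + 0.00 + 0.00 + 0.00)
  = 31.9500 / 0.4500 = 71.00

71.00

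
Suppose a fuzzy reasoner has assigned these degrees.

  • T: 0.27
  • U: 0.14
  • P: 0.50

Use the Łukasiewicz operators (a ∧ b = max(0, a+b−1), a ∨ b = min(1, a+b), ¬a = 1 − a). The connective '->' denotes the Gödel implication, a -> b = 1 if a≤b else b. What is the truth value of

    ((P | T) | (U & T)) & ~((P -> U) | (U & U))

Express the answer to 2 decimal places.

0.63

P | T = min(1, a+b) on (0.50, 0.27) = 0.77
U & T = max(0, a+b−1) on (0.14, 0.27) = 0.00
(P | T) | (U & T) = min(1, a+b) on (0.77, 0.00) = 0.77
P -> U  [Gödel: 1 if a≤b else b] with a=0.50, b=0.14 → 0.14
U & U = max(0, a+b−1) on (0.14, 0.14) = 0.00
(P -> U) | (U & U) = min(1, a+b) on (0.14, 0.00) = 0.14
~((P -> U) | (U & U)) = 1 − 0.14 = 0.86
((P | T) | (U & T)) & ~((P -> U) | (U & U)) = max(0, a+b−1) on (0.77, 0.86) = 0.63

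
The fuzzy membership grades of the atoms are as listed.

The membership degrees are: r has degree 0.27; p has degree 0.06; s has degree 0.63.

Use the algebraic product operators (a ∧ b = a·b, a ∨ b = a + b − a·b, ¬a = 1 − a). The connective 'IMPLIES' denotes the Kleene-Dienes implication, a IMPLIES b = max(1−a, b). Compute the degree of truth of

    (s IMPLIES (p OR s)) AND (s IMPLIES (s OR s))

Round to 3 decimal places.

0.563

p OR s = a + b − a·b on (0.0600, 0.6300) = 0.6522
s IMPLIES (p OR s)  [Kleene-Dienes: max(1−a, b)] with a=0.6300, b=0.6522 → 0.6522
s OR s = a + b − a·b on (0.6300, 0.6300) = 0.8631
s IMPLIES (s OR s)  [Kleene-Dienes: max(1−a, b)] with a=0.6300, b=0.8631 → 0.8631
(s IMPLIES (p OR s)) AND (s IMPLIES (s OR s)) = a·b on (0.6522, 0.8631) = 0.5629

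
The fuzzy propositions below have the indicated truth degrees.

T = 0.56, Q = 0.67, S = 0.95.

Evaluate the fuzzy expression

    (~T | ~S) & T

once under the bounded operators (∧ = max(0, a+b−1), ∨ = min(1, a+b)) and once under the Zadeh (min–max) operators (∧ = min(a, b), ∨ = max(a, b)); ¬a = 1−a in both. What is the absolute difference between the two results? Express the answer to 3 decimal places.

Under bounded:
  ~T = 1 − 0.56 = 0.44
  ~S = 1 − 0.95 = 0.05
  ~T | ~S = min(1, a+b) on (0.44, 0.05) = 0.49
  (~T | ~S) & T = max(0, a+b−1) on (0.49, 0.56) = 0.05
  → value = 0.0500
Under Zadeh (min–max):
  ~T = 1 − 0.56 = 0.44
  ~S = 1 − 0.95 = 0.05
  ~T | ~S = max(a, b) on (0.44, 0.05) = 0.44
  (~T | ~S) & T = min(a, b) on (0.44, 0.56) = 0.44
  → value = 0.4400
|0.0500 − 0.4400| = 0.390

0.390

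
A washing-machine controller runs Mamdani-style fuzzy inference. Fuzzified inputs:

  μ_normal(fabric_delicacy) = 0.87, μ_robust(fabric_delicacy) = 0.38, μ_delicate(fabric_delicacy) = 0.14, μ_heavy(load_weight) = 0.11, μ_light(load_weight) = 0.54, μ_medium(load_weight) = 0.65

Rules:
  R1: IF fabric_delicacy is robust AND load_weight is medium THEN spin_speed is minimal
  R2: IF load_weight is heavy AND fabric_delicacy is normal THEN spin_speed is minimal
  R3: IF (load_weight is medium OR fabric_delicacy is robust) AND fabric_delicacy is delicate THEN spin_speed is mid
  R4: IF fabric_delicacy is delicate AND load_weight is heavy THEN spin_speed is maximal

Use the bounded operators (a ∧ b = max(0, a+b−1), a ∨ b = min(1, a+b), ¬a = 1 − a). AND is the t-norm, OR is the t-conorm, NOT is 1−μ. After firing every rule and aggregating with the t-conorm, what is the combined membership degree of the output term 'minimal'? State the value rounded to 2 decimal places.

0.03

R1: robust=0.38, medium=0.65; AND[max(0, a+b−1)] → w = 0.03
R2: heavy=0.11, normal=0.87; AND[max(0, a+b−1)] → w = 0.00
R3: (medium=0.65 OR robust=0.38) = 1.00; AND[max(0, a+b−1)] with delicate=0.14 → w = 0.14
R4: delicate=0.14, heavy=0.11; AND[max(0, a+b−1)] → w = 0.00
Rules with consequent 'minimal': {R1, R2} → strengths 0.03, 0.00
Aggregate via t-conorm [min(1, a+b)]: 0.03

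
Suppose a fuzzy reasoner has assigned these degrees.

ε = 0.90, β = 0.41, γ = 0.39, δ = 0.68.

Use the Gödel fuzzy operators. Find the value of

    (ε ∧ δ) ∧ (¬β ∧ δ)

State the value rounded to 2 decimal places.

ε ∧ δ = min(a, b) on (0.90, 0.68) = 0.68
¬β = 1 − 0.41 = 0.59
¬β ∧ δ = min(a, b) on (0.59, 0.68) = 0.59
(ε ∧ δ) ∧ (¬β ∧ δ) = min(a, b) on (0.68, 0.59) = 0.59

0.59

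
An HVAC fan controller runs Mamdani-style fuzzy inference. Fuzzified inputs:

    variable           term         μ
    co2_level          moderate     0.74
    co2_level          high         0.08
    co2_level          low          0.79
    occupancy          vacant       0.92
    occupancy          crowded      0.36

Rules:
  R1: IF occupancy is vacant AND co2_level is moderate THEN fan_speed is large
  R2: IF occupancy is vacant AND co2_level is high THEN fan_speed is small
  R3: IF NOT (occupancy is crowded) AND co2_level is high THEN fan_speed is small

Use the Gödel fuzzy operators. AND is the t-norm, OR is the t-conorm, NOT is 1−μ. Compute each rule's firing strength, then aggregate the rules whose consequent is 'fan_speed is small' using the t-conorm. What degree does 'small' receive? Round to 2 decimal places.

0.08

R1: vacant=0.92, moderate=0.74; AND[min(a, b)] → w = 0.74
R2: vacant=0.92, high=0.08; AND[min(a, b)] → w = 0.08
R3: ¬crowded=1−0.36=0.64, high=0.08; AND[min(a, b)] → w = 0.08
Rules with consequent 'small': {R2, R3} → strengths 0.08, 0.08
Aggregate via t-conorm [max(a, b)]: 0.08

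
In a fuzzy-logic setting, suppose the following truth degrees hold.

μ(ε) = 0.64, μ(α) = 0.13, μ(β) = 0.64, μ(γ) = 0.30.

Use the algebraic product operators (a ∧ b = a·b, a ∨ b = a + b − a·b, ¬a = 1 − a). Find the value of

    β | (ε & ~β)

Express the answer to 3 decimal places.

~β = 1 − 0.6400 = 0.3600
ε & ~β = a·b on (0.6400, 0.3600) = 0.2304
β | (ε & ~β) = a + b − a·b on (0.6400, 0.2304) = 0.7229

0.723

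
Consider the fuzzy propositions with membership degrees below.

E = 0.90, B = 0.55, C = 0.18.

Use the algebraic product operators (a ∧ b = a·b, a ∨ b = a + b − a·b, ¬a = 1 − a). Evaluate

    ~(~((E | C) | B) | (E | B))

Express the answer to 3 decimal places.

E | C = a + b − a·b on (0.9000, 0.1800) = 0.9180
(E | C) | B = a + b − a·b on (0.9180, 0.5500) = 0.9631
~((E | C) | B) = 1 − 0.9631 = 0.0369
E | B = a + b − a·b on (0.9000, 0.5500) = 0.9550
~((E | C) | B) | (E | B) = a + b − a·b on (0.0369, 0.9550) = 0.9567
~(~((E | C) | B) | (E | B)) = 1 − 0.9567 = 0.0433

0.043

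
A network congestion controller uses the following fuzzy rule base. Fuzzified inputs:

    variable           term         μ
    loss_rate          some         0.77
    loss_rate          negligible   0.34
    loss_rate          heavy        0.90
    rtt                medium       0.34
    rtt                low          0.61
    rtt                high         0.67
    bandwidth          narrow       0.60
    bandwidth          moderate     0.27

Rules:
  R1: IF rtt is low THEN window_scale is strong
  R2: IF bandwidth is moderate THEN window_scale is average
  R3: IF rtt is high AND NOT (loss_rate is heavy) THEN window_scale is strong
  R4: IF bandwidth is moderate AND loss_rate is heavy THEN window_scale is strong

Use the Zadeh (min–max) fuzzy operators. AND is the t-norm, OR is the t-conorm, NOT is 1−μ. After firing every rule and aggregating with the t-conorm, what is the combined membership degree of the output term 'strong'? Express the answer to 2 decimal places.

R1: low=0.61 → w = 0.61
R2: moderate=0.27 → w = 0.27
R3: high=0.67, ¬heavy=1−0.90=0.10; AND[min(a, b)] → w = 0.10
R4: moderate=0.27, heavy=0.90; AND[min(a, b)] → w = 0.27
Rules with consequent 'strong': {R1, R3, R4} → strengths 0.61, 0.10, 0.27
Aggregate via t-conorm [max(a, b)]: 0.61

0.61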